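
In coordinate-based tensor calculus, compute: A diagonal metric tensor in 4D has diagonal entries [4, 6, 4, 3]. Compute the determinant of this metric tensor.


For a diagonal metric, the determinant is the product of diagonal entries.
Diagonal entries: 4, 6, 4, 3
det(g) = 4 * 6 * 4 * 3 = 288

288


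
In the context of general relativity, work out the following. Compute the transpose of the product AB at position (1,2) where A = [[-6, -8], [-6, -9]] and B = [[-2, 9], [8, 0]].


(AB)^T_{ij} = (AB)_{ji} = sum_k A_{jk} B_{ki}.
For i=1, j=2 we need (AB)_{21}:
A_{21} * B_{11} = -6 * -2 = 12
A_{22} * B_{21} = -9 * 8 = -72
Sum = 12 + -72 = -60

-60


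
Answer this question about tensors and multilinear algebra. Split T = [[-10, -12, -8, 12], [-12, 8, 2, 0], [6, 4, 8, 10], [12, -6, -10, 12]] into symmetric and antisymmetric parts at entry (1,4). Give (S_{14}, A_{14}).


T_{14} = 12
T_{41} = 12
S_{14} = (12 + 12)/2 = 24/2 = 12
A_{14} = (12 - 12)/2 = 0/2 = 0
Check: S + A = 12 + 0 = 12 = T_{14}.

(12, 0)


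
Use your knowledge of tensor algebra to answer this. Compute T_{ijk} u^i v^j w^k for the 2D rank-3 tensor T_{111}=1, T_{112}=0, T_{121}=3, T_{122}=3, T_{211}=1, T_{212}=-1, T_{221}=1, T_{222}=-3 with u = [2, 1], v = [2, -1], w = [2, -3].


S = sum over i,j,k of T_{ijk} u_i v_j w_k. Expanding all 8 terms:
T_{111}*u_1*v_1*w_1 = 1*2*2*2 = 8  (running total: 8)
T_{112}*u_1*v_1*w_2 = 0*2*2*-3 = 0  (running total: 8)
T_{121}*u_1*v_2*w_1 = 3*2*-1*2 = -12  (running total: -4)
T_{122}*u_1*v_2*w_2 = 3*2*-1*-3 = 18  (running total: 14)
T_{211}*u_2*v_1*w_1 = 1*1*2*2 = 4  (running total: 18)
T_{212}*u_2*v_1*w_2 = -1*1*2*-3 = 6  (running total: 24)
T_{221}*u_2*v_2*w_1 = 1*1*-1*2 = -2  (running total: 22)
T_{222}*u_2*v_2*w_2 = -3*1*-1*-3 = -9  (running total: 13)
S = 13

13


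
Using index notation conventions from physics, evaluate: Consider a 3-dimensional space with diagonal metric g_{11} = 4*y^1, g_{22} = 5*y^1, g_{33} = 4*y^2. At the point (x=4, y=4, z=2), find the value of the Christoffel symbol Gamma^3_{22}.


For a diagonal metric, Gamma^k_{ij} = (1/2) g^{kk} (dg_{ik}/dx_j + dg_{jk}/dx_i - dg_{ij}/dx_k).
The metric is diagonal, so g_{ab} = 0 for a != b.
At the given point: g_{11} = 16, g_{22} = 20, g_{33} = 64
g^{33} = 1/64
dg_{23}/dx_2 = 0 (off-diagonal)
dg_{23}/dx_2 = 0 (off-diagonal)
dg_{22}/dx_3 = dg_{22}/dx_3 = 0
Numerator = 0 + 0 - 0 = 0
Gamma^3_{22} = 0 / (2 * 64) = 0

0


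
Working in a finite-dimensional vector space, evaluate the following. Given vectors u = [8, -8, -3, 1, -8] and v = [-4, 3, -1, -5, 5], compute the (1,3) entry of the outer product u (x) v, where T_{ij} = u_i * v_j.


The outer product entry T_{ij} = u_i * v_j.
We need i=1, j=3.
u_1 = 8, v_3 = -1
T_{1,3} = 8 * -1 = -8

-8


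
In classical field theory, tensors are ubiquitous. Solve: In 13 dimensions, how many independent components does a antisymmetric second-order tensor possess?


A antisymmetric rank-2 tensor in d dimensions has d(d-1)/2 independent components.
d = 13
d(d-1)/2 = 13 * 12 / 2 = 156 / 2 = 78

78


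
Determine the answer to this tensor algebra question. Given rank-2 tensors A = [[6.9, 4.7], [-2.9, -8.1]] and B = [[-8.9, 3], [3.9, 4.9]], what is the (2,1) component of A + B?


Tensor addition is component-wise: (A + B)_{ij} = A_{ij} + B_{ij}.
A_{21} = -2.9
B_{21} = 3.9
(A + B)_{21} = -2.9 + 3.9 = 1

1


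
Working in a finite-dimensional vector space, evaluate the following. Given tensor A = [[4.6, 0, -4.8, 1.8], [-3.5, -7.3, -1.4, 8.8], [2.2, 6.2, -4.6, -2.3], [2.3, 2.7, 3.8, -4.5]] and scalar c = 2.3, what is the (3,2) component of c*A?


Scalar multiplication: (cA)_{ij} = c * A_{ij}.
c = 2.3
A_{32} = 6.2
(cA)_{32} = 2.3 * 6.2 = 14.26

14.26


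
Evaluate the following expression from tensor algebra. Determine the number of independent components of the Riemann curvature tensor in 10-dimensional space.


The Riemann tensor in d dimensions has d^2(d^2 - 1)/12 independent components.
d = 10, so d^2 = 100
d^2 - 1 = 99
d^2(d^2 - 1) = 100 * 99 = 9900
Divide by 12: 9900 / 12 = 825

825


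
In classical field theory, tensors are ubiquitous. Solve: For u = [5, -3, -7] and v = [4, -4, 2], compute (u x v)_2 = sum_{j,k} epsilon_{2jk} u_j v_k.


(u x v)_2 = sum_{j,k} epsilon_{2jk} u_j v_k. Only permutations of (1,2,3) contribute; the two non-zero terms are:
eps_{213} u_1 v_3 = -1 * 5 * 2 = -10
eps_{231} u_3 v_1 = 1 * -7 * 4 = -28
(u x v)_2 = -38

-38


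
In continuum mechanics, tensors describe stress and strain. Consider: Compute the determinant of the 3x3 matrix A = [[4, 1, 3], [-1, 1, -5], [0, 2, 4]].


Expanding along the first row, det(A) = a11*M_11 - a12*M_12 + a13*M_13, where M_1j is the (1,j) minor.
Minor M_11 = 1*4 - -5*2 = 14
Minor M_12 = -1*4 - -5*0 = -4
Minor M_13 = -1*2 - 1*0 = -2
det = 4*(14) - 1*(-4) + 3*(-2)
    = 56 - -4 + -6
    = 54

54


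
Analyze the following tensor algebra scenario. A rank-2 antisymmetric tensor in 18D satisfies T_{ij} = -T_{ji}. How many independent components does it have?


An antisymmetric rank-2 tensor satisfies A_{ij} = -A_{ji}, so diagonal entries are zero.
The independent components are the upper-triangular entries: C(n, 2) = n(n-1)/2.
n = 18
C(18, 2) = 18 * 17 / 2 = 306 / 2 = 153

153


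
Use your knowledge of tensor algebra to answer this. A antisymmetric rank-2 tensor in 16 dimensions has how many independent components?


A antisymmetric rank-2 tensor in d dimensions has d(d-1)/2 independent components.
d = 16
d(d-1)/2 = 16 * 15 / 2 = 240 / 2 = 120

120


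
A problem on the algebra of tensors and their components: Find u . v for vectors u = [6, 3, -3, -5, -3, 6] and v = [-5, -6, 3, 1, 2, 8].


The inner product u . v = sum of u_i * v_i.
Term-by-term: 6 * -5, 3 * -6, -3 * 3, -5 * 1, -3 * 2, 6 * 8
Products: -30, -18, -9, -5, -6, 48
Sum = -30 + -18 + -9 + -5 + -6 + 48 = -20

-20


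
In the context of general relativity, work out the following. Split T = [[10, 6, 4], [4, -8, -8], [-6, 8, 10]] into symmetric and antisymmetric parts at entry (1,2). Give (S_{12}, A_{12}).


T_{12} = 6
T_{21} = 4
S_{12} = (6 + 4)/2 = 10/2 = 5
A_{12} = (6 - 4)/2 = 2/2 = 1
Check: S + A = 5 + 1 = 6 = T_{12}.

(5, 1)


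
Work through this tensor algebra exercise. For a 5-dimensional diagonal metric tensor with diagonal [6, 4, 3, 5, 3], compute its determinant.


For a diagonal metric, the determinant is the product of diagonal entries.
Diagonal entries: 6, 4, 3, 5, 3
det(g) = 6 * 4 * 3 * 5 * 3 = 1080

1080


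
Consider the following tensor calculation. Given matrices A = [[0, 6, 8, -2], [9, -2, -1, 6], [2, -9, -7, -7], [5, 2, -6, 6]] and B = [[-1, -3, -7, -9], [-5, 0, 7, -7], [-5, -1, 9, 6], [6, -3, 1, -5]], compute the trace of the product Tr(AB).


Tr(AB) = sum_i (AB)_{ii} where (AB)_{ii} = sum_k A_{ik} B_{ki}.
(AB)_{11} = 0*-1 + 6*-5 + 8*-5 + -2*6 = -82
(AB)_{22} = 9*-3 + -2*0 + -1*-1 + 6*-3 = -44
(AB)_{33} = 2*-7 + -9*7 + -7*9 + -7*1 = -147
(AB)_{44} = 5*-9 + 2*-7 + -6*6 + 6*-5 = -125
Tr(AB) = -82 + -44 + -147 + -125 = -398

-398


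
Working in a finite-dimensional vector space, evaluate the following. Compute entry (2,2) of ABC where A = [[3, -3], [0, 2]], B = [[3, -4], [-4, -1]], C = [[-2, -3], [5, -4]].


(ABC)_{22} = sum_m (AB)_{2m} C_{m2}. First compute row 2 of AB.
(AB)_{21} = 0*3 + 2*-4 = -8
(AB)_{22} = 0*-4 + 2*-1 = -2
Now contract with column 2 of C:
(AB)_{21} * C_{12} = -8 * -3 = 24
(AB)_{22} * C_{22} = -2 * -4 = 8
(ABC)_{22} = 24 + 8 = 32

32


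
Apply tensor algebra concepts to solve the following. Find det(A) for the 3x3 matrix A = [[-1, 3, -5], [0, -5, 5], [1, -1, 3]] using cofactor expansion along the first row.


Expanding along the first row, det(A) = a11*M_11 - a12*M_12 + a13*M_13, where M_1j is the (1,j) minor.
Minor M_11 = -5*3 - 5*-1 = -10
Minor M_12 = 0*3 - 5*1 = -5
Minor M_13 = 0*-1 - -5*1 = 5
det = -1*(-10) - 3*(-5) + -5*(5)
    = 10 - -15 + -25
    = 0

0


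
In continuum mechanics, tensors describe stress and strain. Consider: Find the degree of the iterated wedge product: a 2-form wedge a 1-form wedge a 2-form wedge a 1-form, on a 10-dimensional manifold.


The degree of a wedge product is the sum of the degrees of the individual forms.
Degrees: 2, 1, 2, 1
Total degree = 2 + 1 + 2 + 1 = 6

6


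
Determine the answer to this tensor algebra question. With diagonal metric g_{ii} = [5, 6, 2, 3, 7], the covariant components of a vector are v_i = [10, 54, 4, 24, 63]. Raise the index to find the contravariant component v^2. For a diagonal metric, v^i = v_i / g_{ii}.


To raise an index with a diagonal metric: v^i = v_i / g_{ii}.
For index 2: v_2 = 54, g_{22} = 6
v^2 = 54 / 6 = 9

9


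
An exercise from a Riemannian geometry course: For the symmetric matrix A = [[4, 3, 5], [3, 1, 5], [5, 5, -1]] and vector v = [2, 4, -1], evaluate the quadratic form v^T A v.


First compute Av:
(Av)_1 = 4*2 + 3*4 + 5*-1 = 15
(Av)_2 = 3*2 + 1*4 + 5*-1 = 5
(Av)_3 = 5*2 + 5*4 + -1*-1 = 31
Av = [15, 5, 31]
Then v^T (Av) = 2*15 + 4*5 + -1*31
= 30 + 20 + -31 = 19

19


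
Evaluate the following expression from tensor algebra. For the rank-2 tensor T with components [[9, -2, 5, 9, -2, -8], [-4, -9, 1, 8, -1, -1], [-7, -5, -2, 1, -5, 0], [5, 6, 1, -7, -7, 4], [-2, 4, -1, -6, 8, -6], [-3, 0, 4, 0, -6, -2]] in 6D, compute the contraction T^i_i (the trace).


The contraction (trace) of a rank-2 tensor is the sum of its diagonal elements.
Diagonal entries: A[1,1] = 9, A[2,2] = -9, A[3,3] = -2, A[4,4] = -7, A[5,5] = 8, A[6,6] = -2
Tr(A) = 9 + -9 + -2 + -7 + 8 + -2 = -3

-3


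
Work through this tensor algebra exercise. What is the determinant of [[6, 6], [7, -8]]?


For a 2x2 matrix [[a, b], [c, d]], det = a*d - b*c.
a = 6, b = 6, c = 7, d = -8
a*d = 6 * -8 = -48
b*c = 6 * 7 = 42
det = -48 - 42 = -90

-90


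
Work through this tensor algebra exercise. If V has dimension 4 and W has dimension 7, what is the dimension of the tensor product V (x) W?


The dimension of a tensor product is the product of dimensions.
dim(V) = 4, dim(W) = 7
dim(V (x) W) = 4 * 7 = 28

28


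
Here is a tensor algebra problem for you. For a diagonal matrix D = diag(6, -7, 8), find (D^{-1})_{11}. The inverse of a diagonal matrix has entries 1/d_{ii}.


For a diagonal matrix, the inverse has entries (D^{-1})_{ii} = 1/d_{ii}.
The diagonal entries are: d_{11} = 6, d_{22} = -7, d_{33} = 8
We need (D^{-1})_{11} = 1/d_{11} = 1/6 = 1/6

1/6


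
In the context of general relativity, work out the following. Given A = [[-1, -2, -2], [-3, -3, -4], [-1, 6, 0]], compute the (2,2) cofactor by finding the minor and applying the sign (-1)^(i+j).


To find cofactor C_{22}, delete row 2 and column 2.
The resulting 2x2 submatrix is: [[-1, -2], [-1, 0]]
Minor M_{22} = -1*0 - -2*-1
  = 0 - 2 = -2
Sign = (-1)^(2+2) = (-1)^4 = 1
Cofactor C_{22} = 1 * -2 = -2

-2


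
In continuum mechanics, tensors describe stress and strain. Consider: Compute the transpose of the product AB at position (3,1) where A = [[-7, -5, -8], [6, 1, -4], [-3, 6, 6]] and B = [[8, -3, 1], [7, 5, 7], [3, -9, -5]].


(AB)^T_{ij} = (AB)_{ji} = sum_k A_{jk} B_{ki}.
For i=3, j=1 we need (AB)_{13}:
A_{11} * B_{13} = -7 * 1 = -7
A_{12} * B_{23} = -5 * 7 = -35
A_{13} * B_{33} = -8 * -5 = 40
Sum = -7 + -35 + 40 = -2

-2


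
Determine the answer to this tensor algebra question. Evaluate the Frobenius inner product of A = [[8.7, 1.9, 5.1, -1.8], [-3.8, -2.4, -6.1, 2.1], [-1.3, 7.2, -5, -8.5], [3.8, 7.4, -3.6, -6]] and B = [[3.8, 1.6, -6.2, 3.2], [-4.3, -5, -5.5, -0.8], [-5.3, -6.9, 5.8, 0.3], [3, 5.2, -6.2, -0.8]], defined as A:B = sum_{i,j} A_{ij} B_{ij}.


A:B = sum over all i,j of A_{ij} * B_{ij}.
Row 1: 8.7*3.8=33.06, 1.9*1.6=3.04, 5.1*-6.2=-31.62, -1.8*3.2=-5.76 => row sum = -1.28
Row 2: -3.8*-4.3=16.34, -2.4*-5=12, -6.1*-5.5=33.55, 2.1*-0.8=-1.68 => row sum = 60.21
Row 3: -1.3*-5.3=6.89, 7.2*-6.9=-49.68, -5*5.8=-29, -8.5*0.3=-2.55 => row sum = -74.34
Row 4: 3.8*3=11.4, 7.4*5.2=38.48, -3.6*-6.2=22.32, -6*-0.8=4.8 => row sum = 77
Total = -1.28 + 60.21 + -74.34 + 77 = 61.59

61.59


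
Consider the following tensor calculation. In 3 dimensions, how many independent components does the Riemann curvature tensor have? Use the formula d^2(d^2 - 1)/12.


The Riemann tensor in d dimensions has d^2(d^2 - 1)/12 independent components.
d = 3, so d^2 = 9
d^2 - 1 = 8
d^2(d^2 - 1) = 9 * 8 = 72
Divide by 12: 72 / 12 = 6

6


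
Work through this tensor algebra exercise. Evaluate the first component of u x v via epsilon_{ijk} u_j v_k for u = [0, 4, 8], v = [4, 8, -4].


(u x v)_1 = sum_{j,k} epsilon_{1jk} u_j v_k. Only permutations of (1,2,3) contribute; the two non-zero terms are:
eps_{123} u_2 v_3 = 1 * 4 * -4 = -16
eps_{132} u_3 v_2 = -1 * 8 * 8 = -64
(u x v)_1 = -80

-80


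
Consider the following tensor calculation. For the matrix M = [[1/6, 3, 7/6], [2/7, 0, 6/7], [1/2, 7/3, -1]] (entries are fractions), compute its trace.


The trace is the sum of diagonal entries.
Diagonal: M[1,1] = 1/6, M[2,2] = 0, M[3,3] = -1
Tr(M) = 1/6 + 0 + -1
Computing step by step:
After adding M[1,1]: 1/6
After adding M[2,2]: 1/6
After adding M[3,3]: -5/6
Tr(M) = -5/6

-5/6


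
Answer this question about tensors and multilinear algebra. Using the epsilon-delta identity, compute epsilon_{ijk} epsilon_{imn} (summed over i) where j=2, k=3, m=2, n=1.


Using the identity: epsilon_{ijk} epsilon_{imn} = delta_{jm} delta_{kn} - delta_{jn} delta_{km}.
delta_{22} = 1
delta_{31} = 0
delta_{21} = 0
delta_{32} = 0
Result = 1 * 0 - 0 * 0 = 0 - 0 = 0

0


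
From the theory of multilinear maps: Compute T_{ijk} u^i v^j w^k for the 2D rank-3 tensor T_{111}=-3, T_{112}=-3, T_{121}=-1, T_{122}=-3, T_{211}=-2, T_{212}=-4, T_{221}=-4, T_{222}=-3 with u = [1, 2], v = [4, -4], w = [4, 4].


S = sum over i,j,k of T_{ijk} u_i v_j w_k. Expanding all 8 terms:
T_{111}*u_1*v_1*w_1 = -3*1*4*4 = -48  (running total: -48)
T_{112}*u_1*v_1*w_2 = -3*1*4*4 = -48  (running total: -96)
T_{121}*u_1*v_2*w_1 = -1*1*-4*4 = 16  (running total: -80)
T_{122}*u_1*v_2*w_2 = -3*1*-4*4 = 48  (running total: -32)
T_{211}*u_2*v_1*w_1 = -2*2*4*4 = -64  (running total: -96)
T_{212}*u_2*v_1*w_2 = -4*2*4*4 = -128  (running total: -224)
T_{221}*u_2*v_2*w_1 = -4*2*-4*4 = 128  (running total: -96)
T_{222}*u_2*v_2*w_2 = -3*2*-4*4 = 96  (running total: 0)
S = 0

0


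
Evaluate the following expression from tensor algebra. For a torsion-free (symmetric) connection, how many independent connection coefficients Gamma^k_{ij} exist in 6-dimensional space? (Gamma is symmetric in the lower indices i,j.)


Christoffel symbols Gamma^k_{ij} are symmetric in i,j, so there are d * d(d+1)/2 independent symbols.
d = 6
d(d+1)/2 = 6 * 7 / 2 = 21
Total = 6 * 21 = 126

126


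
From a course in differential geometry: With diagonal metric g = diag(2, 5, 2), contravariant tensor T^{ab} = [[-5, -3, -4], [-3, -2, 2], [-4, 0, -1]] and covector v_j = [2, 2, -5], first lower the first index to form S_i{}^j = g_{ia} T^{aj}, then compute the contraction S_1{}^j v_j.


Step 1: lower the first index. For a diagonal metric, g_{ia} T^{aj} = g_{ii} T^{ij} (no sum on i).
g_{11} = 2
S_1{}^1 = 2 * T^{11} = 2 * -5 = -10
S_1{}^2 = 2 * T^{12} = 2 * -3 = -6
S_1{}^3 = 2 * T^{13} = 2 * -4 = -8
Step 2: contract S_1{}^j with v_j.
S_1{}^1 * v_1 = -10 * 2 = -20
S_1{}^2 * v_2 = -6 * 2 = -12
S_1{}^3 * v_3 = -8 * -5 = 40
Result = -20 + -12 + 40 = 8

8


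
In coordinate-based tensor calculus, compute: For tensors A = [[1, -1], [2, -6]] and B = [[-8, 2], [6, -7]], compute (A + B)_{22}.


Tensor addition is component-wise: (A + B)_{ij} = A_{ij} + B_{ij}.
A_{22} = -6
B_{22} = -7
(A + B)_{22} = -6 + -7 = -13

-13


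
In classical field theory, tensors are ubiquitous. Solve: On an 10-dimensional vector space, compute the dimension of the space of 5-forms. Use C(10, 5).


The dimension of the space of p-forms on an n-dimensional space is C(n, p).
n = 10, p = 5
C(10, 5) = 10! / (5! * 5!) = 252

252


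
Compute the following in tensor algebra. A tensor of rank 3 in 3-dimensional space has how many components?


The number of components of a rank-r tensor in d dimensions is d^r.
Here d = 3 and r = 3.
3^3 = 27

27


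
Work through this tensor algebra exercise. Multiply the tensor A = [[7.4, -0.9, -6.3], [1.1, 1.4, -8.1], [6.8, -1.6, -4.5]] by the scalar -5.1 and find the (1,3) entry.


Scalar multiplication: (cA)_{ij} = c * A_{ij}.
c = -5.1
A_{13} = -6.3
(cA)_{13} = -5.1 * -6.3 = 32.13

32.13


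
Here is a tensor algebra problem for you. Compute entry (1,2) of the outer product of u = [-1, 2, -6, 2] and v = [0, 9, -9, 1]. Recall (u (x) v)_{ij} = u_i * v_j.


The outer product entry T_{ij} = u_i * v_j.
We need i=1, j=2.
u_1 = -1, v_2 = 9
T_{1,2} = -1 * 9 = -9

-9


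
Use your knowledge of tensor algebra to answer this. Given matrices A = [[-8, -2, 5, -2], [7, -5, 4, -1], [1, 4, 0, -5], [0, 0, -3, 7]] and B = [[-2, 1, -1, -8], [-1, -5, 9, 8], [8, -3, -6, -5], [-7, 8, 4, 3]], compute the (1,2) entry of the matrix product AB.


(AB)_{ij} = sum_k A_{ik} B_{kj}.
For i=1, j=2:
A_{11} * B_{12} = -8 * 1 = -8
A_{12} * B_{22} = -2 * -5 = 10
A_{13} * B_{32} = 5 * -3 = -15
A_{14} * B_{42} = -2 * 8 = -16
Sum = -8 + 10 + -15 + -16 = -29

-29


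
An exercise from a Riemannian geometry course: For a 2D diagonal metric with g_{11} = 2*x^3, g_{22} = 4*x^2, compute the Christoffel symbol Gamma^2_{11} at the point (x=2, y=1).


For a diagonal metric, Gamma^k_{ij} = (1/2) g^{kk} (dg_{ik}/dx_j + dg_{jk}/dx_i - dg_{ij}/dx_k).
The metric is diagonal, so g_{ab} = 0 for a != b.
At the given point: g_{11} = 16, g_{22} = 16
g^{22} = 1/16
dg_{12}/dx_1 = 0 (off-diagonal)
dg_{12}/dx_1 = 0 (off-diagonal)
dg_{11}/dx_2 = dg_{11}/dx_2 = 0
Numerator = 0 + 0 - 0 = 0
Gamma^2_{11} = 0 / (2 * 16) = 0

0


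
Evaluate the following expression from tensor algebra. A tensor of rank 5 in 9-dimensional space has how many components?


The number of components of a rank-r tensor in d dimensions is d^r.
Here d = 9 and r = 5.
9^5 = 59049

59049


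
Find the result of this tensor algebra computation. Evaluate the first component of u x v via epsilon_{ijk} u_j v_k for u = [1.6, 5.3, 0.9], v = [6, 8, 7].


(u x v)_1 = sum_{j,k} epsilon_{1jk} u_j v_k. Only permutations of (1,2,3) contribute; the two non-zero terms are:
eps_{123} u_2 v_3 = 1 * 5.3 * 7 = 37.1
eps_{132} u_3 v_2 = -1 * 0.9 * 8 = -7.2
(u x v)_1 = 29.9

29.9


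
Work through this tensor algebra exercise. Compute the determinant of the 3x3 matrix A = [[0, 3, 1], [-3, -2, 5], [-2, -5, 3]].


Expanding along the first row, det(A) = a11*M_11 - a12*M_12 + a13*M_13, where M_1j is the (1,j) minor.
Minor M_11 = -2*3 - 5*-5 = 19
Minor M_12 = -3*3 - 5*-2 = 1
Minor M_13 = -3*-5 - -2*-2 = 11
det = 0*(19) - 3*(1) + 1*(11)
    = 0 - 3 + 11
    = 8

8


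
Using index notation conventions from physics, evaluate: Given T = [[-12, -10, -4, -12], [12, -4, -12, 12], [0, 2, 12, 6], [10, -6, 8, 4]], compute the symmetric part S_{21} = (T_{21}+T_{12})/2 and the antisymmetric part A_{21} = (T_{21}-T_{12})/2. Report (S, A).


T_{21} = 12
T_{12} = -10
S_{21} = (12 + -10)/2 = 2/2 = 1
A_{21} = (12 - -10)/2 = 22/2 = 11
Check: S + A = 1 + 11 = 12 = T_{21}.

(1, 11)


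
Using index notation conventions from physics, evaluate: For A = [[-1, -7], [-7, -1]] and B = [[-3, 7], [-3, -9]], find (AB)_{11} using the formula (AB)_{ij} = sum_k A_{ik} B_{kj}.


(AB)_{ij} = sum_k A_{ik} B_{kj}.
For i=1, j=1:
A_{11} * B_{11} = -1 * -3 = 3
A_{12} * B_{21} = -7 * -3 = 21
Sum = 3 + 21 = 24

24


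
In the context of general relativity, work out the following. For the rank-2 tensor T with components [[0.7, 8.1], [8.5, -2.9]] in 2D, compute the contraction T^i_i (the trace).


The contraction (trace) of a rank-2 tensor is the sum of its diagonal elements.
Diagonal entries: A[1,1] = 0.7, A[2,2] = -2.9
Tr(A) = 0.7 + -2.9 = -2.2

-2.2


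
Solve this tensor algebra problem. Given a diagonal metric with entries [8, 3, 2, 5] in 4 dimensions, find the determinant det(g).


For a diagonal metric, the determinant is the product of diagonal entries.
Diagonal entries: 8, 3, 2, 5
det(g) = 8 * 3 * 2 * 5 = 240

240


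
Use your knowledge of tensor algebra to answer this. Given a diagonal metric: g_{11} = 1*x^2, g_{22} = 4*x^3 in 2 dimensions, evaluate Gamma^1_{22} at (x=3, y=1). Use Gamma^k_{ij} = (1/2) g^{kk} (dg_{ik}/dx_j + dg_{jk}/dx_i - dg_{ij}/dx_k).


For a diagonal metric, Gamma^k_{ij} = (1/2) g^{kk} (dg_{ik}/dx_j + dg_{jk}/dx_i - dg_{ij}/dx_k).
The metric is diagonal, so g_{ab} = 0 for a != b.
At the given point: g_{11} = 9, g_{22} = 108
g^{11} = 1/9
dg_{21}/dx_2 = 0 (off-diagonal)
dg_{21}/dx_2 = 0 (off-diagonal)
dg_{22}/dx_1 = dg_{22}/dx_1 = 108
Numerator = 0 + 0 - 108 = -108
Gamma^1_{22} = -108 / (2 * 9) = -6

-6


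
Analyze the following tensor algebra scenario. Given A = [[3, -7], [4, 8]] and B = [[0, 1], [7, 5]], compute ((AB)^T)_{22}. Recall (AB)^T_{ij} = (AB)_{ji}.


(AB)^T_{ij} = (AB)_{ji} = sum_k A_{jk} B_{ki}.
For i=2, j=2 we need (AB)_{22}:
A_{21} * B_{12} = 4 * 1 = 4
A_{22} * B_{22} = 8 * 5 = 40
Sum = 4 + 40 = 44

44


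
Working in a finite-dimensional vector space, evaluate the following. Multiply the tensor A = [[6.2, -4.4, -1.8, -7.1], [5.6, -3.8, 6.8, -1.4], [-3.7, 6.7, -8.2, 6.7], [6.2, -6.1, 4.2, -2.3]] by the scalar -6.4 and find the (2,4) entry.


Scalar multiplication: (cA)_{ij} = c * A_{ij}.
c = -6.4
A_{24} = -1.4
(cA)_{24} = -6.4 * -1.4 = 8.96

8.96


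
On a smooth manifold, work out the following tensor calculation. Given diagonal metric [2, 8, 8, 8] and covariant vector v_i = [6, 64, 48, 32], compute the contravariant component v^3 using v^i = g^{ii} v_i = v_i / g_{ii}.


To raise an index with a diagonal metric: v^i = v_i / g_{ii}.
For index 3: v_3 = 48, g_{33} = 8
v^3 = 48 / 8 = 6

6


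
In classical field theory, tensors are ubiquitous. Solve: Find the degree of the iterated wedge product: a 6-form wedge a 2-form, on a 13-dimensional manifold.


The degree of a wedge product is the sum of the degrees of the individual forms.
Degrees: 6, 2
Total degree = 6 + 2 = 8

8


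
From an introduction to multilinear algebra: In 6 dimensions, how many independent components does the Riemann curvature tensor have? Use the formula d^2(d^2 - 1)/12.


The Riemann tensor in d dimensions has d^2(d^2 - 1)/12 independent components.
d = 6, so d^2 = 36
d^2 - 1 = 35
d^2(d^2 - 1) = 36 * 35 = 1260
Divide by 12: 1260 / 12 = 105

105


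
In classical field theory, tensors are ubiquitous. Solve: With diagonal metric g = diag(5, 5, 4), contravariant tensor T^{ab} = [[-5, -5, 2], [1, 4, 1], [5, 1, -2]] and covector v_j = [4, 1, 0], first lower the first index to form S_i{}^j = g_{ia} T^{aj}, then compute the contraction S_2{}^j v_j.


Step 1: lower the first index. For a diagonal metric, g_{ia} T^{aj} = g_{ii} T^{ij} (no sum on i).
g_{22} = 5
S_2{}^1 = 5 * T^{21} = 5 * 1 = 5
S_2{}^2 = 5 * T^{22} = 5 * 4 = 20
S_2{}^3 = 5 * T^{23} = 5 * 1 = 5
Step 2: contract S_2{}^j with v_j.
S_2{}^1 * v_1 = 5 * 4 = 20
S_2{}^2 * v_2 = 20 * 1 = 20
S_2{}^3 * v_3 = 5 * 0 = 0
Result = 20 + 20 + 0 = 40

40


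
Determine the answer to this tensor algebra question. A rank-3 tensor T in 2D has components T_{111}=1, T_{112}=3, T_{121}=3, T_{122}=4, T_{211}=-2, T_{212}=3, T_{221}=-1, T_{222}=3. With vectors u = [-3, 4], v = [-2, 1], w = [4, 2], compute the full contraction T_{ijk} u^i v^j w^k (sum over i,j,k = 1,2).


S = sum over i,j,k of T_{ijk} u_i v_j w_k. Expanding all 8 terms:
T_{111}*u_1*v_1*w_1 = 1*-3*-2*4 = 24  (running total: 24)
T_{112}*u_1*v_1*w_2 = 3*-3*-2*2 = 36  (running total: 60)
T_{121}*u_1*v_2*w_1 = 3*-3*1*4 = -36  (running total: 24)
T_{122}*u_1*v_2*w_2 = 4*-3*1*2 = -24  (running total: 0)
T_{211}*u_2*v_1*w_1 = -2*4*-2*4 = 64  (running total: 64)
T_{212}*u_2*v_1*w_2 = 3*4*-2*2 = -48  (running total: 16)
T_{221}*u_2*v_2*w_1 = -1*4*1*4 = -16  (running total: 0)
T_{222}*u_2*v_2*w_2 = 3*4*1*2 = 24  (running total: 24)
S = 24

24


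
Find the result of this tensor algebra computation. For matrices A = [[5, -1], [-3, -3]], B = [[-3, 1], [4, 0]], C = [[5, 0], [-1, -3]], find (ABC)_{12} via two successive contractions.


(ABC)_{12} = sum_m (AB)_{1m} C_{m2}. First compute row 1 of AB.
(AB)_{11} = 5*-3 + -1*4 = -19
(AB)_{12} = 5*1 + -1*0 = 5
Now contract with column 2 of C:
(AB)_{11} * C_{12} = -19 * 0 = 0
(AB)_{12} * C_{22} = 5 * -3 = -15
(ABC)_{12} = 0 + -15 = -15

-15


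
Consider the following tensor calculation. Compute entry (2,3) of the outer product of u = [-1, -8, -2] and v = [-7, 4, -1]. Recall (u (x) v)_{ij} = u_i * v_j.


The outer product entry T_{ij} = u_i * v_j.
We need i=2, j=3.
u_2 = -8, v_3 = -1
T_{2,3} = -8 * -1 = 8

8


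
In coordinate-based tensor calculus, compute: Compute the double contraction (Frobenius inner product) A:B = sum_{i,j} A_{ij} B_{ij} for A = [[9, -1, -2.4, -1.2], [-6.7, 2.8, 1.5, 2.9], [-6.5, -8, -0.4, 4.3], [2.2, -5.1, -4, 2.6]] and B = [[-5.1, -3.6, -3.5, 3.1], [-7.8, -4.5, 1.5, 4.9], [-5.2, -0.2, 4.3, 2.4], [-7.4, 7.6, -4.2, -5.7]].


A:B = sum over all i,j of A_{ij} * B_{ij}.
Row 1: 9*-5.1=-45.9, -1*-3.6=3.6, -2.4*-3.5=8.4, -1.2*3.1=-3.72 => row sum = -37.62
Row 2: -6.7*-7.8=52.26, 2.8*-4.5=-12.6, 1.5*1.5=2.25, 2.9*4.9=14.21 => row sum = 56.12
Row 3: -6.5*-5.2=33.8, -8*-0.2=1.6, -0.4*4.3=-1.72, 4.3*2.4=10.32 => row sum = 44
Row 4: 2.2*-7.4=-16.28, -5.1*7.6=-38.76, -4*-4.2=16.8, 2.6*-5.7=-14.82 => row sum = -53.06
Total = -37.62 + 56.12 + 44 + -53.06 = 9.44

9.44


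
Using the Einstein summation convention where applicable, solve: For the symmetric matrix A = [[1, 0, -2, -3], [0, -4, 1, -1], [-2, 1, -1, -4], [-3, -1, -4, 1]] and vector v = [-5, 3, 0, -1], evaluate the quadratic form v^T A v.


First compute Av:
(Av)_1 = 1*-5 + 0*3 + -2*0 + -3*-1 = -2
(Av)_2 = 0*-5 + -4*3 + 1*0 + -1*-1 = -11
(Av)_3 = -2*-5 + 1*3 + -1*0 + -4*-1 = 17
(Av)_4 = -3*-5 + -1*3 + -4*0 + 1*-1 = 11
Av = [-2, -11, 17, 11]
Then v^T (Av) = -5*-2 + 3*-11 + 0*17 + -1*11
= 10 + -33 + 0 + -11 = -34

-34


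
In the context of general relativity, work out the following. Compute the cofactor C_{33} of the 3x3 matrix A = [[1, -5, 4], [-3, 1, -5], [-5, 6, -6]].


To find cofactor C_{33}, delete row 3 and column 3.
The resulting 2x2 submatrix is: [[1, -5], [-3, 1]]
Minor M_{33} = 1*1 - -5*-3
  = 1 - 15 = -14
Sign = (-1)^(3+3) = (-1)^6 = 1
Cofactor C_{33} = 1 * -14 = -14

-14


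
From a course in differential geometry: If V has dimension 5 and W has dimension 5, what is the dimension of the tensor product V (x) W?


The dimension of a tensor product is the product of dimensions.
dim(V) = 5, dim(W) = 5
dim(V (x) W) = 5 * 5 = 25

25


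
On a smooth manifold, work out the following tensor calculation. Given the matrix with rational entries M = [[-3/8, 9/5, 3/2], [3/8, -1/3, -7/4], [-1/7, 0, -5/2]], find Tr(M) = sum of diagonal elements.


The trace is the sum of diagonal entries.
Diagonal: M[1,1] = -3/8, M[2,2] = -1/3, M[3,3] = -5/2
Tr(M) = -3/8 + -1/3 + -5/2
Computing step by step:
After adding M[1,1]: -3/8
After adding M[2,2]: -17/24
After adding M[3,3]: -77/24
Tr(M) = -77/24

-77/24


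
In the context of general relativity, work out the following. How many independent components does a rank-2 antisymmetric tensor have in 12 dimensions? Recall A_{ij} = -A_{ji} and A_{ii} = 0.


An antisymmetric rank-2 tensor satisfies A_{ij} = -A_{ji}, so diagonal entries are zero.
The independent components are the upper-triangular entries: C(n, 2) = n(n-1)/2.
n = 12
C(12, 2) = 12 * 11 / 2 = 132 / 2 = 66

66


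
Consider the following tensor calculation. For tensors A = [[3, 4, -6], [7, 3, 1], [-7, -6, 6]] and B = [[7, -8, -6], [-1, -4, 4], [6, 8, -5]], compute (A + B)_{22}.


Tensor addition is component-wise: (A + B)_{ij} = A_{ij} + B_{ij}.
A_{22} = 3
B_{22} = -4
(A + B)_{22} = 3 + -4 = -1

-1


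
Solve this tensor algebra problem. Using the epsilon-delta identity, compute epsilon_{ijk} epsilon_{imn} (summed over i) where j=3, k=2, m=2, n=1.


Using the identity: epsilon_{ijk} epsilon_{imn} = delta_{jm} delta_{kn} - delta_{jn} delta_{km}.
delta_{32} = 0
delta_{21} = 0
delta_{31} = 0
delta_{22} = 1
Result = 0 * 0 - 0 * 1 = 0 - 0 = 0

0


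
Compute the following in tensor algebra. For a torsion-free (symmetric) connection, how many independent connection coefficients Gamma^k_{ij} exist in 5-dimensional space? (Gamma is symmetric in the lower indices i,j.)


Christoffel symbols Gamma^k_{ij} are symmetric in i,j, so there are d * d(d+1)/2 independent symbols.
d = 5
d(d+1)/2 = 5 * 6 / 2 = 15
Total = 5 * 15 = 75

75


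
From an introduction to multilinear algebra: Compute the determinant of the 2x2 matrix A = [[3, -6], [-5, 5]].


For a 2x2 matrix [[a, b], [c, d]], det = a*d - b*c.
a = 3, b = -6, c = -5, d = 5
a*d = 3 * 5 = 15
b*c = -6 * -5 = 30
det = 15 - 30 = -15

-15


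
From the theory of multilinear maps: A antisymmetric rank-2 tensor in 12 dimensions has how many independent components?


A antisymmetric rank-2 tensor in d dimensions has d(d-1)/2 independent components.
d = 12
d(d-1)/2 = 12 * 11 / 2 = 132 / 2 = 66

66


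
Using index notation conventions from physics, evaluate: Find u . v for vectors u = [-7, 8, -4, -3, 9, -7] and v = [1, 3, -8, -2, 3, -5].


The inner product u . v = sum of u_i * v_i.
Term-by-term: -7 * 1, 8 * 3, -4 * -8, -3 * -2, 9 * 3, -7 * -5
Products: -7, 24, 32, 6, 27, 35
Sum = -7 + 24 + 32 + 6 + 27 + 35 = 117

117


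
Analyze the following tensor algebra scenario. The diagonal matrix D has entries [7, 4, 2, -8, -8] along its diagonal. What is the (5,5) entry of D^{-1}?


For a diagonal matrix, the inverse has entries (D^{-1})_{ii} = 1/d_{ii}.
The diagonal entries are: d_{11} = 7, d_{22} = 4, d_{33} = 2, d_{44} = -8, d_{55} = -8
We need (D^{-1})_{55} = 1/d_{55} = 1/-8 = -1/8

-1/8


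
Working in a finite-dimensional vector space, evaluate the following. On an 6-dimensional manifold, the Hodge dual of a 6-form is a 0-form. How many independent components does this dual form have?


The Hodge dual of a p-form on an n-dimensional manifold is an (n-p)-form.
n = 6, p = 6, so dual degree = 6 - 6 = 0
The number of components is C(n, n-p) = C(6, 0) = 1

1


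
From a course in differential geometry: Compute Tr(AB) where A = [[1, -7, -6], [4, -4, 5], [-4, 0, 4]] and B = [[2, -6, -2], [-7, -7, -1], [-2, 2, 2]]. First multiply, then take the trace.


Tr(AB) = sum_i (AB)_{ii} where (AB)_{ii} = sum_k A_{ik} B_{ki}.
(AB)_{11} = 1*2 + -7*-7 + -6*-2 = 63
(AB)_{22} = 4*-6 + -4*-7 + 5*2 = 14
(AB)_{33} = -4*-2 + 0*-1 + 4*2 = 16
Tr(AB) = 63 + 14 + 16 = 93

93


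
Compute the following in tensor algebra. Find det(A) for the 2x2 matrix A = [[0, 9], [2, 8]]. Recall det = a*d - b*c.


For a 2x2 matrix [[a, b], [c, d]], det = a*d - b*c.
a = 0, b = 9, c = 2, d = 8
a*d = 0 * 8 = 0
b*c = 9 * 2 = 18
det = 0 - 18 = -18

-18


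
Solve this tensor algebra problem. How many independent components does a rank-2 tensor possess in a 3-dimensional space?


The number of components of a rank-r tensor in d dimensions is d^r.
Here d = 3 and r = 2.
3^2 = 9

9


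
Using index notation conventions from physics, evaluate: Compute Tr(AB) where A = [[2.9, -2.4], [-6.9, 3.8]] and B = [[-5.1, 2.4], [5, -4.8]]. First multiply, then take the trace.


Tr(AB) = sum_i (AB)_{ii} where (AB)_{ii} = sum_k A_{ik} B_{ki}.
(AB)_{11} = 2.9*-5.1 + -2.4*5 = -26.79
(AB)_{22} = -6.9*2.4 + 3.8*-4.8 = -34.8
Tr(AB) = -26.79 + -34.8 = -61.59

-61.59


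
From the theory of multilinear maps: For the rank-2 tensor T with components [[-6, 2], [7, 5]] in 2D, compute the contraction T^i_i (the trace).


The contraction (trace) of a rank-2 tensor is the sum of its diagonal elements.
Diagonal entries: A[1,1] = -6, A[2,2] = 5
Tr(A) = -6 + 5 = -1

-1


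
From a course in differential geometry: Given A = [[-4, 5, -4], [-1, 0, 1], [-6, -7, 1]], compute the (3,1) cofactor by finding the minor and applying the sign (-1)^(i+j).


To find cofactor C_{31}, delete row 3 and column 1.
The resulting 2x2 submatrix is: [[5, -4], [0, 1]]
Minor M_{31} = 5*1 - -4*0
  = 5 - 0 = 5
Sign = (-1)^(3+1) = (-1)^4 = 1
Cofactor C_{31} = 1 * 5 = 5

5


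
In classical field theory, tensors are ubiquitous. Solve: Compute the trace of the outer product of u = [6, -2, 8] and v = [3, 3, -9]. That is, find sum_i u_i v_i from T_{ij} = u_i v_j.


The outer product gives T_{ij} = u_i v_j.
The trace (contraction) is Tr(T) = sum_i T_{ii} = sum_i u_i v_i.
Diagonal entries:
T_{11} = u_1 * v_1 = 6 * 3 = 18
T_{22} = u_2 * v_2 = -2 * 3 = -6
T_{33} = u_3 * v_3 = 8 * -9 = -72
Tr(T) = 18 + -6 + -72 = -60

-60


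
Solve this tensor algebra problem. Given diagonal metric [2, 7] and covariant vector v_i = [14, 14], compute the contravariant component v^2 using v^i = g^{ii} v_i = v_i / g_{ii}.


To raise an index with a diagonal metric: v^i = v_i / g_{ii}.
For index 2: v_2 = 14, g_{22} = 7
v^2 = 14 / 7 = 2

2


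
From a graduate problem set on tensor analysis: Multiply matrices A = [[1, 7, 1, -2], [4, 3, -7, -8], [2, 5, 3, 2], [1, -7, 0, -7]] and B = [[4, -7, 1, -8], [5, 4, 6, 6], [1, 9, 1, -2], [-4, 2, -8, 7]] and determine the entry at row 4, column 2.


(AB)_{ij} = sum_k A_{ik} B_{kj}.
For i=4, j=2:
A_{41} * B_{12} = 1 * -7 = -7
A_{42} * B_{22} = -7 * 4 = -28
A_{43} * B_{32} = 0 * 9 = 0
A_{44} * B_{42} = -7 * 2 = -14
Sum = -7 + -28 + 0 + -14 = -49

-49


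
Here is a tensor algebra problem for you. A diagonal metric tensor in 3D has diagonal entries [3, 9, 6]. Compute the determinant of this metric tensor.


For a diagonal metric, the determinant is the product of diagonal entries.
Diagonal entries: 3, 9, 6
det(g) = 3 * 9 * 6 = 162

162


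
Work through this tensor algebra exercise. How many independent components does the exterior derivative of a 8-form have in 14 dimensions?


The exterior derivative of a p-form is a (p+1)-form.
Its number of independent components is C(n, p+1).
n = 14, p+1 = 9
C(14, 9) = 2002

2002


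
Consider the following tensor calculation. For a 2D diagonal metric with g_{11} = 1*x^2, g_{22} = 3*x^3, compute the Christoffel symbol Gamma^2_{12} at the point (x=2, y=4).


For a diagonal metric, Gamma^k_{ij} = (1/2) g^{kk} (dg_{ik}/dx_j + dg_{jk}/dx_i - dg_{ij}/dx_k).
The metric is diagonal, so g_{ab} = 0 for a != b.
At the given point: g_{11} = 4, g_{22} = 24
g^{22} = 1/24
dg_{12}/dx_2 = 0 (off-diagonal)
dg_{22}/dx_1 = dg_{22}/dx_1 = 36
dg_{12}/dx_2 = 0 (off-diagonal)
Numerator = 0 + 36 - 0 = 36
Gamma^2_{12} = 36 / (2 * 24) = 3/4

3/4


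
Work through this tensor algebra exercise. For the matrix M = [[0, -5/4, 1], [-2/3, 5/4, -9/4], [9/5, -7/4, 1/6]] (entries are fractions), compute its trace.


The trace is the sum of diagonal entries.
Diagonal: M[1,1] = 0, M[2,2] = 5/4, M[3,3] = 1/6
Tr(M) = 0 + 5/4 + 1/6
Computing step by step:
After adding M[1,1]: 0
After adding M[2,2]: 5/4
After adding M[3,3]: 17/12
Tr(M) = 17/12

17/12


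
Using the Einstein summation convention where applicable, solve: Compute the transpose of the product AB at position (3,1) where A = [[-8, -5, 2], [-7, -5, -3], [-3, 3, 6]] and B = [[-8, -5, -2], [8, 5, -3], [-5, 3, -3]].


(AB)^T_{ij} = (AB)_{ji} = sum_k A_{jk} B_{ki}.
For i=3, j=1 we need (AB)_{13}:
A_{11} * B_{13} = -8 * -2 = 16
A_{12} * B_{23} = -5 * -3 = 15
A_{13} * B_{33} = 2 * -3 = -6
Sum = 16 + 15 + -6 = 25

25


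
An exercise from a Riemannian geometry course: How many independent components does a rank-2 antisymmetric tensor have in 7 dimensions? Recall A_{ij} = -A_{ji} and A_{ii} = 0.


An antisymmetric rank-2 tensor satisfies A_{ij} = -A_{ji}, so diagonal entries are zero.
The independent components are the upper-triangular entries: C(n, 2) = n(n-1)/2.
n = 7
C(7, 2) = 7 * 6 / 2 = 42 / 2 = 21

21


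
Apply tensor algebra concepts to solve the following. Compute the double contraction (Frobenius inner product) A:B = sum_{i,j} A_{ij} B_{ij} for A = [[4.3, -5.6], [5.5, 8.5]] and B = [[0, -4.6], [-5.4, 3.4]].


A:B = sum over all i,j of A_{ij} * B_{ij}.
Row 1: 4.3*0=0, -5.6*-4.6=25.76 => row sum = 25.76
Row 2: 5.5*-5.4=-29.7, 8.5*3.4=28.9 => row sum = -0.8
Total = 25.76 + -0.8 = 24.96

24.96


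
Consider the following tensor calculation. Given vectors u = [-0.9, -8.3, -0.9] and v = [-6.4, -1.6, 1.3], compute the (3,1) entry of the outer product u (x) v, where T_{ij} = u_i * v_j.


The outer product entry T_{ij} = u_i * v_j.
We need i=3, j=1.
u_3 = -0.9, v_1 = -6.4
T_{3,1} = -0.9 * -6.4 = 5.76

5.76


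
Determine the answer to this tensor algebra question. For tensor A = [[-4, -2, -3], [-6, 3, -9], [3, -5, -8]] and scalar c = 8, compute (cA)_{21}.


Scalar multiplication: (cA)_{ij} = c * A_{ij}.
c = 8
A_{21} = -6
(cA)_{21} = 8 * -6 = -48

-48


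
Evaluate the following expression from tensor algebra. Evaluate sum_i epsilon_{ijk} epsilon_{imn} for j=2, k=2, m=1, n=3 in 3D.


Using the identity: epsilon_{ijk} epsilon_{imn} = delta_{jm} delta_{kn} - delta_{jn} delta_{km}.
delta_{21} = 0
delta_{23} = 0
delta_{23} = 0
delta_{21} = 0
Result = 0 * 0 - 0 * 0 = 0 - 0 = 0

0


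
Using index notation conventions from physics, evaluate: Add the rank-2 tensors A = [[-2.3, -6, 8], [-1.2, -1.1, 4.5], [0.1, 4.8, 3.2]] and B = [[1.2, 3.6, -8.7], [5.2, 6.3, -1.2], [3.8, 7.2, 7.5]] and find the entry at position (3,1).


Tensor addition is component-wise: (A + B)_{ij} = A_{ij} + B_{ij}.
A_{31} = 0.1
B_{31} = 3.8
(A + B)_{31} = 0.1 + 3.8 = 3.9

3.9


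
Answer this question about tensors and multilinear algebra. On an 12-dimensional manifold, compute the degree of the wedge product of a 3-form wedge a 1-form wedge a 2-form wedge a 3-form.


The degree of a wedge product is the sum of the degrees of the individual forms.
Degrees: 3, 1, 2, 3
Total degree = 3 + 1 + 2 + 3 = 9

9


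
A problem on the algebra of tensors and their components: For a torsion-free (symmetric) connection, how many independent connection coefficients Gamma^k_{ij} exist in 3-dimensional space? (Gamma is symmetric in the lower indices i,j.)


Christoffel symbols Gamma^k_{ij} are symmetric in i,j, so there are d * d(d+1)/2 independent symbols.
d = 3
d(d+1)/2 = 3 * 4 / 2 = 6
Total = 3 * 6 = 18

18


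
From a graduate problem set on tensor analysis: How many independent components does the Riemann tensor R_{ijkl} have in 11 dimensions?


The Riemann tensor in d dimensions has d^2(d^2 - 1)/12 independent components.
d = 11, so d^2 = 121
d^2 - 1 = 120
d^2(d^2 - 1) = 121 * 120 = 14520
Divide by 12: 14520 / 12 = 1210

1210


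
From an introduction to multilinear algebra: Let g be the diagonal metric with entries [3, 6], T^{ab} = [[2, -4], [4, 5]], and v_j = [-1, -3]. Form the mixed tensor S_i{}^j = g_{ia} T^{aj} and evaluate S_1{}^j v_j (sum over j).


Step 1: lower the first index. For a diagonal metric, g_{ia} T^{aj} = g_{ii} T^{ij} (no sum on i).
g_{11} = 3
S_1{}^1 = 3 * T^{11} = 3 * 2 = 6
S_1{}^2 = 3 * T^{12} = 3 * -4 = -12
Step 2: contract S_1{}^j with v_j.
S_1{}^1 * v_1 = 6 * -1 = -6
S_1{}^2 * v_2 = -12 * -3 = 36
Result = -6 + 36 = 30

30


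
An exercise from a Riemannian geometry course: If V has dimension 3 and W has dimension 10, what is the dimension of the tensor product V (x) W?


The dimension of a tensor product is the product of dimensions.
dim(V) = 3, dim(W) = 10
dim(V (x) W) = 3 * 10 = 30

30


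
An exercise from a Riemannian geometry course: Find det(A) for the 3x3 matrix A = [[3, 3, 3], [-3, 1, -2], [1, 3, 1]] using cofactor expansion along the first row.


Expanding along the first row, det(A) = a11*M_11 - a12*M_12 + a13*M_13, where M_1j is the (1,j) minor.
Minor M_11 = 1*1 - -2*3 = 7
Minor M_12 = -3*1 - -2*1 = -1
Minor M_13 = -3*3 - 1*1 = -10
det = 3*(7) - 3*(-1) + 3*(-10)
    = 21 - -3 + -30
    = -6

-6


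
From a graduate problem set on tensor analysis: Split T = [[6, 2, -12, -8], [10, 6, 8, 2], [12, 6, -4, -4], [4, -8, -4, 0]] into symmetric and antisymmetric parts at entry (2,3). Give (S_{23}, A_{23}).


T_{23} = 8
T_{32} = 6
S_{23} = (8 + 6)/2 = 14/2 = 7
A_{23} = (8 - 6)/2 = 2/2 = 1
Check: S + A = 7 + 1 = 8 = T_{23}.

(7, 1)
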